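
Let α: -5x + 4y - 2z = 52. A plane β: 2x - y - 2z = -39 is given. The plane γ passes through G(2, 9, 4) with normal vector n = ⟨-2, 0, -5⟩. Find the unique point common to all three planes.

(-8, 7, 8)

γ: n·r = n·G gives -2x - 5z = -24.
Solving the 3×3 linear system -5x + 4y - 2z = 52, 2x - y - 2z = -39, -2x - 5z = -24 (e.g. by elimination or Cramer's rule, determinant = 35) gives (-8, 7, 8).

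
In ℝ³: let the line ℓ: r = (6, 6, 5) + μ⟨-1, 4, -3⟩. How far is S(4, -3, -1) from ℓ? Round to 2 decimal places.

Taking (6, 6, 5) on ℓ with direction v = (-1, 4, -3): w = S − (6, 6, 5) = (-2, -9, -6), and w × v = (51, 0, -17).
Distance = |w × v| / |v| = √2890 / √26 ≈ 10.54.

10.54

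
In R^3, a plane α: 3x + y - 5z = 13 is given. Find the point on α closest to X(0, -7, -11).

Foot = X − λn with λ = (n·X − d)/|n|² = (48 − 13)/35 = 1.
Foot = (0, -7, -11) − 1·(3, 1, -5) = (-3, -8, -6).

(-3, -8, -6)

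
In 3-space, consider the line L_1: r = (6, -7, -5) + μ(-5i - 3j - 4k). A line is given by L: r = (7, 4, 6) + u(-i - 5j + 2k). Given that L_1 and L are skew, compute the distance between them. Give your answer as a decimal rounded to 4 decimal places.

Common perpendicular direction n = (-5, -3, -4) × (-1, -5, 2) = (-26, 14, 22).
With w = (7, 4, 6) − (6, -7, -5) = (1, 11, 11), w · n = 370.
Distance = |w · n| / |n| = |370| / √1356 ≈ 10.0478.

10.0478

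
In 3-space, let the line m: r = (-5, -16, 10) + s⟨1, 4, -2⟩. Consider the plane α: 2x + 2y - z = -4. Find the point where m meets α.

(-1, 0, 2)

Substitute r = (-5, -16, 10) + t(1, 4, -2) into the plane: -52 + 12t = -4, so t = 4.
Intersection: (-5, -16, 10) + 4·(1, 4, -2) = (-1, 0, 2).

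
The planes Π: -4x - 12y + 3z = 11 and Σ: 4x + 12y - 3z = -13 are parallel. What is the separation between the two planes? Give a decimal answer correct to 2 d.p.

Rescale Σ by 1/(-1): -4x - 12y + 3z = 13. Then distance = |11 − 13| / √169 ≈ 0.15.

0.15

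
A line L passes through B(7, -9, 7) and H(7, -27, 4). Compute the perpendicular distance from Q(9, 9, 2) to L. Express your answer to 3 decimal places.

A direction vector for L is H − B = (0, -18, -3).
Taking (7, -9, 7) on L with direction v = (0, -18, -3): w = Q − (7, -9, 7) = (2, 18, -5), and w × v = (-144, 6, -36).
Distance = |w × v| / |v| = √22068 / √333 ≈ 8.141.

8.141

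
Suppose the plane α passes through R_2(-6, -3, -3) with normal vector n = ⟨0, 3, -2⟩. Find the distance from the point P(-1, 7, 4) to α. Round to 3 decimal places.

α: n·r = n·R_2 gives 3y - 2z = -3.
n·P − d = (0)·(-1) + (3)·(7) + (-2)·(4) − (-3) = 16; |n| = √13.
Distance = |16| / √13 = 16/√13 ≈ 4.438.

4.438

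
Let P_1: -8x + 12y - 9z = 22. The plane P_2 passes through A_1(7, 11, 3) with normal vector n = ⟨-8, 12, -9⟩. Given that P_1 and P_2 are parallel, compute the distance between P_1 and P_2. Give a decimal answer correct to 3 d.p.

P_2: n·r = n·A_1 gives -8x + 12y - 9z = 49.
Same normal n = (-8, 12, -9) with |n| = √289; distance = |22 − 49| / |n| = 27/√289 ≈ 1.588.

1.588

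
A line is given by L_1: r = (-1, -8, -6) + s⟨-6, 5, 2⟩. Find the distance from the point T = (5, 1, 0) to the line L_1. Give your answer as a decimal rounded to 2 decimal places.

Taking (-1, -8, -6) on L_1 with direction v = (-6, 5, 2): w = T − (-1, -8, -6) = (6, 9, 6), and w × v = (-12, -48, 84).
Distance = |w × v| / |v| = √9504 / √65 ≈ 12.09.

12.09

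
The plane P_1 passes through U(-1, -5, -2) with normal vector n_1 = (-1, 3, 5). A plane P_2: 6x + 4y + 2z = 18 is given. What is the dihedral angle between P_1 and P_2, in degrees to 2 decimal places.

P_1: n_1·r = n_1·U gives -x + 3y + 5z = -24.
cos θ = |n₁·n₂| / (|n₁||n₂|) = |16| / (√35 · √56).
θ = arccos(0.36140) ≈ 68.81°.

68.81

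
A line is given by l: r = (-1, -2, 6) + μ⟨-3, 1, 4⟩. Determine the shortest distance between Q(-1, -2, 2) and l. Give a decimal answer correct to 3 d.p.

Taking (-1, -2, 6) on l with direction v = (-3, 1, 4): w = Q − (-1, -2, 6) = (0, 0, -4), and w × v = (4, 12, 0).
Distance = |w × v| / |v| = √160 / √26 ≈ 2.481.

2.481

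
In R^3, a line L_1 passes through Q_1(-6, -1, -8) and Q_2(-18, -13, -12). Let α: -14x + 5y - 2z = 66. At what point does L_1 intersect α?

(-3, 2, -7)

A direction vector for L_1 is Q_2 − Q_1 = (-12, -12, -4).
Substitute r = (-6, -1, -8) + t(-12, -12, -4) into the plane: 95 + 116t = 66, so t = -1/4.
Intersection: (-6, -1, -8) + (-1/4)·(-12, -12, -4) = (-3, 2, -7).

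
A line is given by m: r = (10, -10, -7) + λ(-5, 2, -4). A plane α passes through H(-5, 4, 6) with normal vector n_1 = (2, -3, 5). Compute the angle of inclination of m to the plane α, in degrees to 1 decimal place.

α: n_1·r = n_1·H gives 2x - 3y + 5z = 8.
sin θ = |n·v| / (|n||v|) = |-36| / (√38 · √45) = 0.87057.
θ ≈ 60.5°.

60.5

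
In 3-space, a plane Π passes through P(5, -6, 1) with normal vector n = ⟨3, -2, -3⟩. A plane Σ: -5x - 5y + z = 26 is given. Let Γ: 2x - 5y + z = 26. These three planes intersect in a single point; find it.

(0, -6, -4)

Π: n·r = n·P gives 3x - 2y - 3z = 24.
Solving the 3×3 linear system 3x - 2y - 3z = 24, -5x - 5y + z = 26, 2x - 5y + z = 26 (e.g. by elimination or Cramer's rule, determinant = -119) gives (0, -6, -4).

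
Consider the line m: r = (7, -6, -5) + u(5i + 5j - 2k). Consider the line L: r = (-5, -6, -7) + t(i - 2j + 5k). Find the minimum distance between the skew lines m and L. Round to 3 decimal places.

5.944

Common perpendicular direction n = (5, 5, -2) × (1, -2, 5) = (21, -27, -15).
With w = (-5, -6, -7) − (7, -6, -5) = (-12, 0, -2), w · n = -222.
Distance = |w · n| / |n| = |-222| / √1395 ≈ 5.944.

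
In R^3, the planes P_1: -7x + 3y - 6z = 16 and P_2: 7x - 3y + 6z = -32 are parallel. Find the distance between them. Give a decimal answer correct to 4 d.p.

Rescale P_2 by 1/(-1): -7x + 3y - 6z = 32. Then distance = |16 − 32| / √94 ≈ 1.6503.

1.6503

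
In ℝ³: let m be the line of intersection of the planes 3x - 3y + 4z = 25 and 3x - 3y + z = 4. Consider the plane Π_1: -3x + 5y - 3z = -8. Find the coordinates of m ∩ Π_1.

Direction of m: (3, -3, 4) × (3, -3, 1) = (9, 9, 0).
A point on m: solving the two plane equations with x = 14 gives (14, 15, 7).
Substitute r = (14, 15, 7) + t(9, 9, 0) into the plane: 12 + 18t = -8, so t = -10/9.
Intersection: (14, 15, 7) + (-10/9)·(9, 9, 0) = (4, 5, 7).

(4, 5, 7)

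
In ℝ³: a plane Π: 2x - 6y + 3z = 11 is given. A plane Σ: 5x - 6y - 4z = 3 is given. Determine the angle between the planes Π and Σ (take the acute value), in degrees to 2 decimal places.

cos θ = |n₁·n₂| / (|n₁||n₂|) = |34| / (√49 · √77).
θ = arccos(0.55352) ≈ 56.39°.

56.39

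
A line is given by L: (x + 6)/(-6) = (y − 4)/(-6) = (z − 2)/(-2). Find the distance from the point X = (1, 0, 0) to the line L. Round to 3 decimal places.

8.150

L has direction (-6, -6, -2) through (-6, 4, 2).
Taking (-6, 4, 2) on L with direction v = (-6, -6, -2): w = X − (-6, 4, 2) = (7, -4, -2), and w × v = (-4, 26, -66).
Distance = |w × v| / |v| = √5048 / √76 ≈ 8.150.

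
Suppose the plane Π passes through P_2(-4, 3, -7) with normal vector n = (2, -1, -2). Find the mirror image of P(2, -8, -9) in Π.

(-10, -2, 3)

Π: n·r = n·P_2 gives 2x - y - 2z = 3.
λ = (n·P − d)/|n|² = (30 − 3)/9 = 3.
Reflection = P − 2λn = (2, -8, -9) − 6·(2, -1, -2) = (-10, -2, 3).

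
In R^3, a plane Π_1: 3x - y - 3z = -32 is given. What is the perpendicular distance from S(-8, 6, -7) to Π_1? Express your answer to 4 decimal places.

n·S − d = (3)·(-8) + (-1)·(6) + (-3)·(-7) − (-32) = 23; |n| = √19.
Distance = |23| / √19 = 23/√19 ≈ 5.2766.

5.2766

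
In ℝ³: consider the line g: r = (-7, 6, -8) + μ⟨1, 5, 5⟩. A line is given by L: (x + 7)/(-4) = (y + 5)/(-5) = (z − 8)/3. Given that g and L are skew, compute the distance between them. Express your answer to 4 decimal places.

10.1612

L has direction (-4, -5, 3) through (-7, -5, 8).
Common perpendicular direction n = (1, 5, 5) × (-4, -5, 3) = (40, -23, 15).
With w = (-7, -5, 8) − (-7, 6, -8) = (0, -11, 16), w · n = 493.
Distance = |w · n| / |n| = |493| / √2354 ≈ 10.1612.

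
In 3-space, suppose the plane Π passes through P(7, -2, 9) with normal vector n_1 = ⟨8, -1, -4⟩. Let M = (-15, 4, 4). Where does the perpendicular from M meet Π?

(1, 2, -4)

Π: n_1·r = n_1·P gives 8x - y - 4z = 22.
Foot = M − λn with λ = (n·M − d)/|n|² = (-140 − 22)/81 = -2.
Foot = (-15, 4, 4) − (-2)·(8, -1, -4) = (1, 2, -4).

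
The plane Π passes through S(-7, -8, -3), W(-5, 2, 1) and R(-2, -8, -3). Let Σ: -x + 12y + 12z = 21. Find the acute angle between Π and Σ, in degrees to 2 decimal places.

66.84

SW = (2, 10, 4), SR = (5, 0, 0); a normal to Π is SW × SR = (0, 20, -50).
Using S: Π has equation 20y - 50z = -10.
cos θ = |n₁·n₂| / (|n₁||n₂|) = |-360| / (√2900 · √289).
θ = arccos(0.39324) ≈ 66.84°.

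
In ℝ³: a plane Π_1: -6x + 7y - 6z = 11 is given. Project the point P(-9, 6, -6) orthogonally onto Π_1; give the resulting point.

Foot = P − λn with λ = (n·P − d)/|n|² = (132 − 11)/121 = 1.
Foot = (-9, 6, -6) − 1·(-6, 7, -6) = (-3, -1, 0).

(-3, -1, 0)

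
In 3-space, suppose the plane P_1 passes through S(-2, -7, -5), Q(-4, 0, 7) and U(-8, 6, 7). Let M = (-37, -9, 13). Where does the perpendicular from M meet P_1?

SQ = (-2, 7, 12), SU = (-6, 13, 12); a normal to P_1 is SQ × SU = (-72, -48, 16).
Using S: P_1 has equation -72x - 48y + 16z = 400.
Foot = M − λn with λ = (n·M − d)/|n|² = (3304 − 400)/7744 = 3/8.
Foot = (-37, -9, 13) − (3/8)·(-72, -48, 16) = (-10, 9, 7).

(-10, 9, 7)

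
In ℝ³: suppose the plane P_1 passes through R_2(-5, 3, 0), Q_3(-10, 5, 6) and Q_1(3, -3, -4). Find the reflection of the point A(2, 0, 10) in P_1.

(-6, -8, 6)

R_2Q_3 = (-5, 2, 6), R_2Q_1 = (8, -6, -4); a normal to P_1 is R_2Q_3 × R_2Q_1 = (28, 28, 14).
Using R_2: P_1 has equation 28x + 28y + 14z = -56.
λ = (n·A − d)/|n|² = (196 − (-56))/1764 = 1/7.
Reflection = A − 2λn = (2, 0, 10) − (2/7)·(28, 28, 14) = (-6, -8, 6).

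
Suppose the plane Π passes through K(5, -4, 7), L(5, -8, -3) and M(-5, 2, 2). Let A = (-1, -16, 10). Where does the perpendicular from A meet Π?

KL = (0, -4, -10), KM = (-10, 6, -5); a normal to Π is KL × KM = (80, 100, -40).
Using K: Π has equation 80x + 100y - 40z = -280.
Foot = A − λn with λ = (n·A − d)/|n|² = (-2080 − (-280))/18000 = -1/10.
Foot = (-1, -16, 10) − (-1/10)·(80, 100, -40) = (7, -6, 6).

(7, -6, 6)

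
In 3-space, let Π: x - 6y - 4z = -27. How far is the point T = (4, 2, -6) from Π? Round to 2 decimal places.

n·T − d = (1)·(4) + (-6)·(2) + (-4)·(-6) − (-27) = 43; |n| = √53.
Distance = |43| / √53 = 43/√53 ≈ 5.91.

5.91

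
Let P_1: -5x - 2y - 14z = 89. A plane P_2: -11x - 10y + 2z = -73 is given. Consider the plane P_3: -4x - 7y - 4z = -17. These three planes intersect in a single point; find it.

(-1, 7, -7)

Solving the 3×3 linear system -5x - 2y - 14z = 89, -11x - 10y + 2z = -73, -4x - 7y - 4z = -17 (e.g. by elimination or Cramer's rule, determinant = -684) gives (-1, 7, -7).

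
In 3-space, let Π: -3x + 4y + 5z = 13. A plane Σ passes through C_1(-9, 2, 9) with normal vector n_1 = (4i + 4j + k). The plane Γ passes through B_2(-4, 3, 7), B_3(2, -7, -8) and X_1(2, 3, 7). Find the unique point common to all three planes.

Σ: n_1·r = n_1·C_1 gives 4x + 4y + z = -19.
B_2B_3 = (6, -10, -15), B_2X_1 = (6, 0, 0); a normal to Γ is B_2B_3 × B_2X_1 = (0, -90, 60).
Using B_2: Γ has equation -90y + 60z = 150.
Solving the 3×3 linear system -3x + 4y + 5z = 13, 4x + 4y + z = -19, -90y + 60z = 150 (e.g. by elimination or Cramer's rule, determinant = -3750) gives (-4, -1, 1).

(-4, -1, 1)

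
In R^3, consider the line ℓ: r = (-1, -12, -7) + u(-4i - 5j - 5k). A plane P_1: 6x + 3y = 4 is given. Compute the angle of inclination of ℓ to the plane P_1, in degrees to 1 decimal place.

45.7

sin θ = |n·v| / (|n||v|) = |-39| / (√45 · √66) = 0.71563.
θ ≈ 45.7°.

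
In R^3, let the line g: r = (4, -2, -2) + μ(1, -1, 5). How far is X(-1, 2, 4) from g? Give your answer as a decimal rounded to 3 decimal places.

Taking (4, -2, -2) on g with direction v = (1, -1, 5): w = X − (4, -2, -2) = (-5, 4, 6), and w × v = (26, 31, 1).
Distance = |w × v| / |v| = √1638 / √27 ≈ 7.789.

7.789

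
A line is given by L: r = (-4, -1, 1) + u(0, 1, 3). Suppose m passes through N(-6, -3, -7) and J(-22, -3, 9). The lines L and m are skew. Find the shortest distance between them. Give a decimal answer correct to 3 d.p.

A direction vector for m is J − N = (-16, 0, 16).
Common perpendicular direction n = (0, 1, 3) × (-16, 0, 16) = (16, -48, 16).
With w = (-6, -3, -7) − (-4, -1, 1) = (-2, -2, -8), w · n = -64.
Distance = |w · n| / |n| = |-64| / √2816 ≈ 1.206.

1.206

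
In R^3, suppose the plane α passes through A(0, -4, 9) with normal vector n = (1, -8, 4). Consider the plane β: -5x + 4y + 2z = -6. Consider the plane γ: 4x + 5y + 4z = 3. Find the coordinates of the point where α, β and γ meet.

α: n·r = n·A gives x - 8y + 4z = 68.
Solving the 3×3 linear system x - 8y + 4z = 68, -5x + 4y + 2z = -6, 4x + 5y + 4z = 3 (e.g. by elimination or Cramer's rule, determinant = -382) gives (0, -5, 7).

(0, -5, 7)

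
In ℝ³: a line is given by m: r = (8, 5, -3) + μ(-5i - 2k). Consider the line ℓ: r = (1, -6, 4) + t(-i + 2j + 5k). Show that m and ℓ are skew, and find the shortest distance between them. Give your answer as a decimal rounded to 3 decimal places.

Common perpendicular direction n = (-5, 0, -2) × (-1, 2, 5) = (4, 27, -10).
With w = (1, -6, 4) − (8, 5, -3) = (-7, -11, 7), w · n = -395.
Since n ≠ 0 the lines are not parallel, and w · n = -395 ≠ 0 so they do not intersect; hence they are skew.
Distance = |w · n| / |n| = |-395| / √845 ≈ 13.588.

13.588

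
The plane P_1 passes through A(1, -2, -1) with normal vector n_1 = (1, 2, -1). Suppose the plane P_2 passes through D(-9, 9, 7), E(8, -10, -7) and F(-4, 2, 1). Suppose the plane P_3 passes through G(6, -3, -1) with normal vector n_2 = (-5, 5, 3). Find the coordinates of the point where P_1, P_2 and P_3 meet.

(5, -4, -1)

P_1: n_1·r = n_1·A gives x + 2y - z = -2.
DE = (17, -19, -14), DF = (5, -7, -6); a normal to P_2 is DE × DF = (16, 32, -24).
Using D: P_2 has equation 16x + 32y - 24z = -24.
P_3: n_2·r = n_2·G gives -5x + 5y + 3z = -48.
Solving the 3×3 linear system x + 2y - z = -2, 16x + 32y - 24z = -24, -5x + 5y + 3z = -48 (e.g. by elimination or Cramer's rule, determinant = 120) gives (5, -4, -1).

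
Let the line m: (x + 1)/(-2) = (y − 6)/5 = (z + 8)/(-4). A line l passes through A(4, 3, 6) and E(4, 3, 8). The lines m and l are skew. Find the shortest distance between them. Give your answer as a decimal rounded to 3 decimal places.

3.528

m has direction (-2, 5, -4) through (-1, 6, -8).
A direction vector for l is E − A = (0, 0, 2).
Common perpendicular direction n = (-2, 5, -4) × (0, 0, 2) = (10, 4, 0).
With w = (4, 3, 6) − (-1, 6, -8) = (5, -3, 14), w · n = 38.
Distance = |w · n| / |n| = |38| / √116 ≈ 3.528.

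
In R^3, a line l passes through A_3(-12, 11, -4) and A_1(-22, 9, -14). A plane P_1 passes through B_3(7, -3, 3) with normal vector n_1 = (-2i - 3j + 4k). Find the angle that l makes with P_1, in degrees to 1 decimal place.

A direction vector for l is A_1 − A_3 = (-10, -2, -10).
P_1: n_1·r = n_1·B_3 gives -2x - 3y + 4z = 7.
sin θ = |n·v| / (|n||v|) = |-14| / (√29 · √204) = 0.18202.
θ ≈ 10.5°.

10.5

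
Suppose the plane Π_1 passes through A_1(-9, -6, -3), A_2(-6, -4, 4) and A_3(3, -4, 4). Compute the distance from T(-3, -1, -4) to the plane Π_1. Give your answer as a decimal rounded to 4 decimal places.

A_1A_2 = (3, 2, 7), A_1A_3 = (12, 2, 7); a normal to Π_1 is A_1A_2 × A_1A_3 = (0, 63, -18).
Using A_1: Π_1 has equation 63y - 18z = -324.
n·T − d = (0)·(-3) + (63)·(-1) + (-18)·(-4) − (-324) = 333; |n| = √4293.
Distance = |333| / √4293 = 333/√4293 ≈ 5.0823.

5.0823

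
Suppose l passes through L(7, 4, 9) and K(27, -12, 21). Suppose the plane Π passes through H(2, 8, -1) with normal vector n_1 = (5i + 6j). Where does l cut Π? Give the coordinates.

(2, 8, 6)

A direction vector for l is K − L = (20, -16, 12).
Π: n_1·r = n_1·H gives 5x + 6y = 58.
Substitute r = (7, 4, 9) + t(20, -16, 12) into the plane: 59 + 4t = 58, so t = -1/4.
Intersection: (7, 4, 9) + (-1/4)·(20, -16, 12) = (2, 8, 6).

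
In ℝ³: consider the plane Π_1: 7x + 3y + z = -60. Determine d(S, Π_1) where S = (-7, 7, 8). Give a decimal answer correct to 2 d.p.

5.21

n·S − d = (7)·(-7) + (3)·(7) + (1)·(8) − (-60) = 40; |n| = √59.
Distance = |40| / √59 = 40/√59 ≈ 5.21.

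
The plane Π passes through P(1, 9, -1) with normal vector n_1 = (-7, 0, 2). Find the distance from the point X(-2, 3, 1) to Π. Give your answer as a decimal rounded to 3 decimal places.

Π: n_1·r = n_1·P gives -7x + 2z = -9.
n·X − d = (-7)·(-2) + (0)·(3) + (2)·(1) − (-9) = 25; |n| = √53.
Distance = |25| / √53 = 25/√53 ≈ 3.434.

3.434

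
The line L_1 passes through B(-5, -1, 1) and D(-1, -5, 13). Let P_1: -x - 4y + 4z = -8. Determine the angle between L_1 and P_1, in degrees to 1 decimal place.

51.9

A direction vector for L_1 is D − B = (4, -4, 12).
sin θ = |n·v| / (|n||v|) = |60| / (√33 · √176) = 0.78730.
θ ≈ 51.9°.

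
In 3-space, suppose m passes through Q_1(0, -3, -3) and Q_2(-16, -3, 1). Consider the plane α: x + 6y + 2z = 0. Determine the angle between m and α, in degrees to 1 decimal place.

4.3

A direction vector for m is Q_2 − Q_1 = (-16, 0, 4).
sin θ = |n·v| / (|n||v|) = |-8| / (√41 · √272) = 0.07576.
θ ≈ 4.3°.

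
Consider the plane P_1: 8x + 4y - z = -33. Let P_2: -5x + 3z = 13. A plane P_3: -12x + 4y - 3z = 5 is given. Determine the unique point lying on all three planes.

(-2, -4, 1)

Solving the 3×3 linear system 8x + 4y - z = -33, -5x + 3z = 13, -12x + 4y - 3z = 5 (e.g. by elimination or Cramer's rule, determinant = -280) gives (-2, -4, 1).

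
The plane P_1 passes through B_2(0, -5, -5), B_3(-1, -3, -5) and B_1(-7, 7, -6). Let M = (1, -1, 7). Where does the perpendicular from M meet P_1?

B_2B_3 = (-1, 2, 0), B_2B_1 = (-7, 12, -1); a normal to P_1 is B_2B_3 × B_2B_1 = (-2, -1, 2).
Using B_2: P_1 has equation -2x - y + 2z = -5.
Foot = M − λn with λ = (n·M − d)/|n|² = (13 − (-5))/9 = 2.
Foot = (1, -1, 7) − 2·(-2, -1, 2) = (5, 1, 3).

(5, 1, 3)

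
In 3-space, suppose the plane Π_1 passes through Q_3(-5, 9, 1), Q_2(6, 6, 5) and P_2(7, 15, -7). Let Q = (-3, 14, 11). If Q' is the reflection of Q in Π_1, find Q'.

Q_3Q_2 = (11, -3, 4), Q_3P_2 = (12, 6, -8); a normal to Π_1 is Q_3Q_2 × Q_3P_2 = (0, 136, 102).
Using Q_3: Π_1 has equation 136y + 102z = 1326.
λ = (n·Q − d)/|n|² = (3026 − 1326)/28900 = 1/17.
Reflection = Q − 2λn = (-3, 14, 11) − (2/17)·(0, 136, 102) = (-3, -2, -1).

(-3, -2, -1)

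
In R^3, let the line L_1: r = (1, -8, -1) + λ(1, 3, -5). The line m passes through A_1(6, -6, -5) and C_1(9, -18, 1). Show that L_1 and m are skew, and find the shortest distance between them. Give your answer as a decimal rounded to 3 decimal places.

3.266

A direction vector for m is C_1 − A_1 = (3, -12, 6).
Common perpendicular direction n = (1, 3, -5) × (3, -12, 6) = (-42, -21, -21).
With w = (6, -6, -5) − (1, -8, -1) = (5, 2, -4), w · n = -168.
Since n ≠ 0 the lines are not parallel, and w · n = -168 ≠ 0 so they do not intersect; hence they are skew.
Distance = |w · n| / |n| = |-168| / √2646 ≈ 3.266.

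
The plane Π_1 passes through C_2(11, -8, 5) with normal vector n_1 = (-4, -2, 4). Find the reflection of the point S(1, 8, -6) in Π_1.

Π_1: n_1·r = n_1·C_2 gives -4x - 2y + 4z = -8.
λ = (n·S − d)/|n|² = (-44 − (-8))/36 = -1.
Reflection = S − 2λn = (1, 8, -6) − (-2)·(-4, -2, 4) = (-7, 4, 2).

(-7, 4, 2)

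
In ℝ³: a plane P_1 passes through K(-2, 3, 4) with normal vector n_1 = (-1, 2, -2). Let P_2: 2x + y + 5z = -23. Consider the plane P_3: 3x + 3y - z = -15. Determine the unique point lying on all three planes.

(-2, -4, -3)

P_1: n_1·r = n_1·K gives -x + 2y - 2z = 0.
Solving the 3×3 linear system -x + 2y - 2z = 0, 2x + y + 5z = -23, 3x + 3y - z = -15 (e.g. by elimination or Cramer's rule, determinant = 44) gives (-2, -4, -3).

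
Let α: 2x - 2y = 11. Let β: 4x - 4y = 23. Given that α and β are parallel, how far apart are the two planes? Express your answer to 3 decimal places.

Rescale β by 1/2: 2x - 2y = 23/2. Then distance = |11 − (23/2)| / √8 ≈ 0.177.

0.177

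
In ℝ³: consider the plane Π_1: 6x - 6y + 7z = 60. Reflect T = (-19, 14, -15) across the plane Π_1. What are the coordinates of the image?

λ = (n·T − d)/|n|² = (-303 − 60)/121 = -3.
Reflection = T − 2λn = (-19, 14, -15) − (-6)·(6, -6, 7) = (17, -22, 27).

(17, -22, 27)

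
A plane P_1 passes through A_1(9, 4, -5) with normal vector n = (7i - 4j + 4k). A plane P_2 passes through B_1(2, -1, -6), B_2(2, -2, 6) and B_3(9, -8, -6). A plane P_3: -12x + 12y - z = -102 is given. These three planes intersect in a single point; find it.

(5, -4, -6)

P_1: n·r = n·A_1 gives 7x - 4y + 4z = 27.
B_1B_2 = (0, -1, 12), B_1B_3 = (7, -7, 0); a normal to P_2 is B_1B_2 × B_1B_3 = (84, 84, 7).
Using B_1: P_2 has equation 84x + 84y + 7z = 42.
Solving the 3×3 linear system 7x - 4y + 4z = 27, 84x + 84y + 7z = 42, -12x + 12y - z = -102 (e.g. by elimination or Cramer's rule, determinant = 6888) gives (5, -4, -6).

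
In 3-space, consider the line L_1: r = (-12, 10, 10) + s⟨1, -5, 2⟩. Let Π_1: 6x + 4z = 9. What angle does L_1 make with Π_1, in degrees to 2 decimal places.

sin θ = |n·v| / (|n||v|) = |14| / (√52 · √30) = 0.35446.
θ ≈ 20.76°.

20.76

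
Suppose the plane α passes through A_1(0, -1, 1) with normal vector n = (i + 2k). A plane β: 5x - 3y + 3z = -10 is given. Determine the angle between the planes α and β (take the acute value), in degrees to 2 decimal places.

α: n·r = n·A_1 gives x + 2z = 2.
cos θ = |n₁·n₂| / (|n₁||n₂|) = |11| / (√5 · √43).
θ = arccos(0.75019) ≈ 41.39°.

41.39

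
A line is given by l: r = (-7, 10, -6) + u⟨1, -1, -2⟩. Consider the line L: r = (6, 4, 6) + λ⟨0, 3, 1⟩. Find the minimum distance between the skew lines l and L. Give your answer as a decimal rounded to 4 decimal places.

Common perpendicular direction n = (1, -1, -2) × (0, 3, 1) = (5, -1, 3).
With w = (6, 4, 6) − (-7, 10, -6) = (13, -6, 12), w · n = 107.
Distance = |w · n| / |n| = |107| / √35 ≈ 18.0863.

18.0863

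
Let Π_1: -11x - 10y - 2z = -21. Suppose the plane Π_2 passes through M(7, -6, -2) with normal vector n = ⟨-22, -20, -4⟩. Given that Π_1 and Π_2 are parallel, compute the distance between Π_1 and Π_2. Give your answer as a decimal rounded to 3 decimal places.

Π_2: n·r = n·M gives -22x - 20y - 4z = -26.
Rescale Π_2 by 1/2: -11x - 10y - 2z = -13. Then distance = |-21 − (-13)| / √225 ≈ 0.533.

0.533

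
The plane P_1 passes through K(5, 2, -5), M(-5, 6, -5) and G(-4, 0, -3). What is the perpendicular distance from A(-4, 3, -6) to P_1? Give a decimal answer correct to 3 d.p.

1.800

KM = (-10, 4, 0), KG = (-9, -2, 2); a normal to P_1 is KM × KG = (8, 20, 56).
Using K: P_1 has equation 8x + 20y + 56z = -200.
n·A − d = (8)·(-4) + (20)·(3) + (56)·(-6) − (-200) = -108; |n| = √3600.
Distance = |-108| / √3600 = 108/√3600 ≈ 1.800.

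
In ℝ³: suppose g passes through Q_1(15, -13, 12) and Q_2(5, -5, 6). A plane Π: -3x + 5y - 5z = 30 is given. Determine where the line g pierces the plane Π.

A direction vector for g is Q_2 − Q_1 = (-10, 8, -6).
Substitute r = (15, -13, 12) + t(-10, 8, -6) into the plane: -170 + 100t = 30, so t = 2.
Intersection: (15, -13, 12) + 2·(-10, 8, -6) = (-5, 3, 0).

(-5, 3, 0)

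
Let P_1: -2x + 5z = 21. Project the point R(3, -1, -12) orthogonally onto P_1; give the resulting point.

Foot = R − λn with λ = (n·R − d)/|n|² = (-66 − 21)/29 = -3.
Foot = (3, -1, -12) − (-3)·(-2, 0, 5) = (-3, -1, 3).

(-3, -1, 3)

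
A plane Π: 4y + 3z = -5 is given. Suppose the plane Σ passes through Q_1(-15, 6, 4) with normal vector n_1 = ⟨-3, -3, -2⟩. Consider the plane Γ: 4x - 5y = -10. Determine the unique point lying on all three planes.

Σ: n_1·r = n_1·Q_1 gives -3x - 3y - 2z = 19.
Solving the 3×3 linear system 4y + 3z = -5, -3x - 3y - 2z = 19, 4x - 5y = -10 (e.g. by elimination or Cramer's rule, determinant = 49) gives (-5, -2, 1).

(-5, -2, 1)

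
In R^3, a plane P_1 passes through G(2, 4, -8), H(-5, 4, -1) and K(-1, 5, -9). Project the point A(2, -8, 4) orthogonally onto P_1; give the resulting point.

(4, 0, 6)

GH = (-7, 0, 7), GK = (-3, 1, -1); a normal to P_1 is GH × GK = (-7, -28, -7).
Using G: P_1 has equation -7x - 28y - 7z = -70.
Foot = A − λn with λ = (n·A − d)/|n|² = (182 − (-70))/882 = 2/7.
Foot = (2, -8, 4) − (2/7)·(-7, -28, -7) = (4, 0, 6).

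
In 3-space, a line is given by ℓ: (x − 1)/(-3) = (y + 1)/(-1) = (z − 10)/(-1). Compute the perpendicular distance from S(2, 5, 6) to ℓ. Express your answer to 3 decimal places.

7.122

ℓ has direction (-3, -1, -1) through (1, -1, 10).
Taking (1, -1, 10) on ℓ with direction v = (-3, -1, -1): w = S − (1, -1, 10) = (1, 6, -4), and w × v = (-10, 13, 17).
Distance = |w × v| / |v| = √558 / √11 ≈ 7.122.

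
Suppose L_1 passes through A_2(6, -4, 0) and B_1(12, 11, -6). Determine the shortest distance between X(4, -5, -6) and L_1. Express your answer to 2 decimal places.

6.38

A direction vector for L_1 is B_1 − A_2 = (6, 15, -6).
Taking (6, -4, 0) on L_1 with direction v = (6, 15, -6): w = X − (6, -4, 0) = (-2, -1, -6), and w × v = (96, -48, -24).
Distance = |w × v| / |v| = √12096 / √297 ≈ 6.38.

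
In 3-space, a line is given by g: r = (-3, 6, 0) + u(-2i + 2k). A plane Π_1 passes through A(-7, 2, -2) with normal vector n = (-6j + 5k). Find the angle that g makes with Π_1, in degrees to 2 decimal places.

26.92

Π_1: n·r = n·A gives -6y + 5z = -22.
sin θ = |n·v| / (|n||v|) = |10| / (√61 · √8) = 0.45268.
θ ≈ 26.92°.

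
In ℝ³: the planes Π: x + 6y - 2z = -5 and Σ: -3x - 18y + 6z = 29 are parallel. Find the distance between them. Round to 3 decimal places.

0.729

Rescale Σ by 1/(-3): x + 6y - 2z = -29/3. Then distance = |-5 − (-29/3)| / √41 ≈ 0.729.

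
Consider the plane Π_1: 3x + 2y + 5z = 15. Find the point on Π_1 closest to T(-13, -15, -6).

Foot = T − λn with λ = (n·T − d)/|n|² = (-99 − 15)/38 = -3.
Foot = (-13, -15, -6) − (-3)·(3, 2, 5) = (-4, -9, 9).

(-4, -9, 9)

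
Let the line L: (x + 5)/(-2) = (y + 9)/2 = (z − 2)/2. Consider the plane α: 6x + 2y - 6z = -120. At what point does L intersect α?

(-11, -3, 8)

L has direction (-2, 2, 2) through (-5, -9, 2).
Substitute r = (-5, -9, 2) + t(-2, 2, 2) into the plane: -60 + (-20)t = -120, so t = 3.
Intersection: (-5, -9, 2) + 3·(-2, 2, 2) = (-11, -3, 8).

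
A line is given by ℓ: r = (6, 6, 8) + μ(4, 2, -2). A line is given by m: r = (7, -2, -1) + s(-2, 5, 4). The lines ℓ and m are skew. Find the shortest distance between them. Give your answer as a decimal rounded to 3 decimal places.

3.157

Common perpendicular direction n = (4, 2, -2) × (-2, 5, 4) = (18, -12, 24).
With w = (7, -2, -1) − (6, 6, 8) = (1, -8, -9), w · n = -102.
Distance = |w · n| / |n| = |-102| / √1044 ≈ 3.157.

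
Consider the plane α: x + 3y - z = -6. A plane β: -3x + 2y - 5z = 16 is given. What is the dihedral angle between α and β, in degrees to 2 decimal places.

cos θ = |n₁·n₂| / (|n₁||n₂|) = |8| / (√11 · √38).
θ = arccos(0.39129) ≈ 66.97°.

66.97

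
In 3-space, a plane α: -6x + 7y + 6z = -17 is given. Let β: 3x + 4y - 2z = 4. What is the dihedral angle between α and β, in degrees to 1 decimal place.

cos θ = |n₁·n₂| / (|n₁||n₂|) = |-2| / (√121 · √29).
θ = arccos(0.03376) ≈ 88.1°.

88.1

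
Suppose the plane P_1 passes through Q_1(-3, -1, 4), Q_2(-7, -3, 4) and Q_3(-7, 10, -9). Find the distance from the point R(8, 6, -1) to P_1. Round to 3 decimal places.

2.333

Q_1Q_2 = (-4, -2, 0), Q_1Q_3 = (-4, 11, -13); a normal to P_1 is Q_1Q_2 × Q_1Q_3 = (26, -52, -52).
Using Q_1: P_1 has equation 26x - 52y - 52z = -234.
n·R − d = (26)·(8) + (-52)·(6) + (-52)·(-1) − (-234) = 182; |n| = √6084.
Distance = |182| / √6084 = 182/√6084 ≈ 2.333.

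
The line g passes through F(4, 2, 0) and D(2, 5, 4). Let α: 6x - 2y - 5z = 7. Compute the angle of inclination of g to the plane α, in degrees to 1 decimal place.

61.1

A direction vector for g is D − F = (-2, 3, 4).
sin θ = |n·v| / (|n||v|) = |-38| / (√65 · √29) = 0.87524.
θ ≈ 61.1°.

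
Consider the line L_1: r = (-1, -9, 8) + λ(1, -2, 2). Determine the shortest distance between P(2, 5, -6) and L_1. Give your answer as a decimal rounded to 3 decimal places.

9.428

Taking (-1, -9, 8) on L_1 with direction v = (1, -2, 2): w = P − (-1, -9, 8) = (3, 14, -14), and w × v = (0, -20, -20).
Distance = |w × v| / |v| = √800 / √9 ≈ 9.428.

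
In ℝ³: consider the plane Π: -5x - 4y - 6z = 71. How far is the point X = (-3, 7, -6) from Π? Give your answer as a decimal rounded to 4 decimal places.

5.4701

n·X − d = (-5)·(-3) + (-4)·(7) + (-6)·(-6) − 71 = -48; |n| = √77.
Distance = |-48| / √77 = 48/√77 ≈ 5.4701.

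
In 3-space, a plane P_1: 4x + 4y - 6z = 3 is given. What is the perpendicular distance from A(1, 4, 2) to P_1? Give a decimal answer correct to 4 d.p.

n·A − d = (4)·(1) + (4)·(4) + (-6)·(2) − 3 = 5; |n| = √68.
Distance = |5| / √68 = 5/√68 ≈ 0.6063.

0.6063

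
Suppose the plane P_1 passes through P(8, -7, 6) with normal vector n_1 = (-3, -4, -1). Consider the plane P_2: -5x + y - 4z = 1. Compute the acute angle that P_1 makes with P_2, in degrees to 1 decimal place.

63.0

P_1: n_1·r = n_1·P gives -3x - 4y - z = -2.
cos θ = |n₁·n₂| / (|n₁||n₂|) = |15| / (√26 · √42).
θ = arccos(0.45392) ≈ 63.0°.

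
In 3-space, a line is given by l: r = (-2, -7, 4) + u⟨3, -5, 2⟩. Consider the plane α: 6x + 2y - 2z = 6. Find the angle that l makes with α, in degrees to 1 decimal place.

sin θ = |n·v| / (|n||v|) = |4| / (√44 · √38) = 0.09782.
θ ≈ 5.6°.

5.6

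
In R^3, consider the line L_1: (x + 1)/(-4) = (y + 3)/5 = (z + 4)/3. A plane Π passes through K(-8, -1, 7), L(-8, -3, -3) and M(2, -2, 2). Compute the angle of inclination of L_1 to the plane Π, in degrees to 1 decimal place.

37.6

L_1 has direction (-4, 5, 3) through (-1, -3, -4).
KL = (0, -2, -10), KM = (10, -1, -5); a normal to Π is KL × KM = (0, -100, 20).
Using K: Π has equation -100y + 20z = 240.
sin θ = |n·v| / (|n||v|) = |-440| / (√10400 · √50) = 0.61017.
θ ≈ 37.6°.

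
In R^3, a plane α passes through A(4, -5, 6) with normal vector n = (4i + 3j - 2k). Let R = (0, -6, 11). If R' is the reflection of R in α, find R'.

(8, 0, 7)

α: n·r = n·A gives 4x + 3y - 2z = -11.
λ = (n·R − d)/|n|² = (-40 − (-11))/29 = -1.
Reflection = R − 2λn = (0, -6, 11) − (-2)·(4, 3, -2) = (8, 0, 7).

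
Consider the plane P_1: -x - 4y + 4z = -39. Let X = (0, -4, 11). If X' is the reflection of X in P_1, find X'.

λ = (n·X − d)/|n|² = (60 − (-39))/33 = 3.
Reflection = X − 2λn = (0, -4, 11) − 6·(-1, -4, 4) = (6, 20, -13).

(6, 20, -13)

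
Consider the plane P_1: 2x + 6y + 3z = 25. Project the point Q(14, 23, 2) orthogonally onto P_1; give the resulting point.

(8, 5, -7)

Foot = Q − λn with λ = (n·Q − d)/|n|² = (172 − 25)/49 = 3.
Foot = (14, 23, 2) − 3·(2, 6, 3) = (8, 5, -7).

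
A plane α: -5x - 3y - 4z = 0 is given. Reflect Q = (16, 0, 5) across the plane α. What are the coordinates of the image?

λ = (n·Q − d)/|n|² = (-100 − 0)/50 = -2.
Reflection = Q − 2λn = (16, 0, 5) − (-4)·(-5, -3, -4) = (-4, -12, -11).

(-4, -12, -11)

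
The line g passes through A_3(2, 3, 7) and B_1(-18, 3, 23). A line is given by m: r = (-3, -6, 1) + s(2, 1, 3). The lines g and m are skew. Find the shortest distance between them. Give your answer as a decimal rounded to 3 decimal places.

6.576

A direction vector for g is B_1 − A_3 = (-20, 0, 16).
Common perpendicular direction n = (-20, 0, 16) × (2, 1, 3) = (-16, 92, -20).
With w = (-3, -6, 1) − (2, 3, 7) = (-5, -9, -6), w · n = -628.
Distance = |w · n| / |n| = |-628| / √9120 ≈ 6.576.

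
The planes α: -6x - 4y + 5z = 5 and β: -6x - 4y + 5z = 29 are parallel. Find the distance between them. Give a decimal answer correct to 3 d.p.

Same normal n = (-6, -4, 5) with |n| = √77; distance = |5 − 29| / |n| = 24/√77 ≈ 2.735.

2.735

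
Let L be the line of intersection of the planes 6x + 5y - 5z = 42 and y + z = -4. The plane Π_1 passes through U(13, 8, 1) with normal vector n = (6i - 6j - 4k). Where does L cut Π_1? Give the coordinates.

Direction of L: (6, 5, -5) × (0, 1, 1) = (10, -6, 6).
A point on L: solving the two plane equations with x = -13 gives (-13, 10, -14).
Π_1: n·r = n·U gives 6x - 6y - 4z = 26.
Substitute r = (-13, 10, -14) + t(10, -6, 6) into the plane: -82 + 72t = 26, so t = 3/2.
Intersection: (-13, 10, -14) + (3/2)·(10, -6, 6) = (2, 1, -5).

(2, 1, -5)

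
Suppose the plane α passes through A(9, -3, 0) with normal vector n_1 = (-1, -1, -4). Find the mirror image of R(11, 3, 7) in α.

(7, -1, -9)

α: n_1·r = n_1·A gives -x - y - 4z = -6.
λ = (n·R − d)/|n|² = (-42 − (-6))/18 = -2.
Reflection = R − 2λn = (11, 3, 7) − (-4)·(-1, -1, -4) = (7, -1, -9).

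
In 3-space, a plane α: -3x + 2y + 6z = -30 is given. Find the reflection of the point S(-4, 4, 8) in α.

λ = (n·S − d)/|n|² = (68 − (-30))/49 = 2.
Reflection = S − 2λn = (-4, 4, 8) − 4·(-3, 2, 6) = (8, -4, -16).

(8, -4, -16)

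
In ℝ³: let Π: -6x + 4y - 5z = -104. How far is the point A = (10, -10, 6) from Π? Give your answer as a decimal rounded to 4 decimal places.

2.9630

n·A − d = (-6)·(10) + (4)·(-10) + (-5)·(6) − (-104) = -26; |n| = √77.
Distance = |-26| / √77 = 26/√77 ≈ 2.9630.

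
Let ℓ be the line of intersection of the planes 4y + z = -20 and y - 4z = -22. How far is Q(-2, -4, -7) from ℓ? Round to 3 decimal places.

11.180

Direction of ℓ: (0, 4, 1) × (0, 1, -4) = (-17, 0, 0).
A point on ℓ: solving the two plane equations with x = -4 gives (-4, -6, 4).
Taking (-4, -6, 4) on ℓ with direction v = (-17, 0, 0): w = Q − (-4, -6, 4) = (2, 2, -11), and w × v = (0, 187, 34).
Distance = |w × v| / |v| = √36125 / √289 ≈ 11.180.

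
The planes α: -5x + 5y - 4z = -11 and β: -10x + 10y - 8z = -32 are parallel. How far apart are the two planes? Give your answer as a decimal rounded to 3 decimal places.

Rescale β by 1/2: -5x + 5y - 4z = -16. Then distance = |-11 − (-16)| / √66 ≈ 0.615.

0.615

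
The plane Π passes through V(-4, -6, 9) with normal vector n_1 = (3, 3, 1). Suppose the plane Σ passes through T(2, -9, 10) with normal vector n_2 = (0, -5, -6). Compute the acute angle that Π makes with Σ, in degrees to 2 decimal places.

51.91

Π: n_1·r = n_1·V gives 3x + 3y + z = -21.
Σ: n_2·r = n_2·T gives -5y - 6z = -15.
cos θ = |n₁·n₂| / (|n₁||n₂|) = |-21| / (√19 · √61).
θ = arccos(0.61685) ≈ 51.91°.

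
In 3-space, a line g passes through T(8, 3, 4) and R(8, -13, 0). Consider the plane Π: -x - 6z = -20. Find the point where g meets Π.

A direction vector for g is R − T = (0, -16, -4).
Substitute r = (8, 3, 4) + t(0, -16, -4) into the plane: -32 + 24t = -20, so t = 1/2.
Intersection: (8, 3, 4) + (1/2)·(0, -16, -4) = (8, -5, 2).

(8, -5, 2)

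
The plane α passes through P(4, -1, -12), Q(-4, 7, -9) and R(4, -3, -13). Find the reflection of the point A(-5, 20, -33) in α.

PQ = (-8, 8, 3), PR = (0, -2, -1); a normal to α is PQ × PR = (-2, -8, 16).
Using P: α has equation -2x - 8y + 16z = -192.
λ = (n·A − d)/|n|² = (-678 − (-192))/324 = -3/2.
Reflection = A − 2λn = (-5, 20, -33) − (-3)·(-2, -8, 16) = (-11, -4, 15).

(-11, -4, 15)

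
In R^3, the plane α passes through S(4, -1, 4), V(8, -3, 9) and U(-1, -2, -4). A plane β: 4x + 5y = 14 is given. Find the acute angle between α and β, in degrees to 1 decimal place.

SV = (4, -2, 5), SU = (-5, -1, -8); a normal to α is SV × SU = (21, 7, -14).
Using S: α has equation 21x + 7y - 14z = 21.
cos θ = |n₁·n₂| / (|n₁||n₂|) = |119| / (√686 · √41).
θ = arccos(0.70957) ≈ 44.8°.

44.8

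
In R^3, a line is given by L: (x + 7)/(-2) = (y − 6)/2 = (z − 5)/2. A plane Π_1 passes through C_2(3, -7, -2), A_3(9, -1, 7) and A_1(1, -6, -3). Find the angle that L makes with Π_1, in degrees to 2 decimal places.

27.42

L has direction (-2, 2, 2) through (-7, 6, 5).
C_2A_3 = (6, 6, 9), C_2A_1 = (-2, 1, -1); a normal to Π_1 is C_2A_3 × C_2A_1 = (-15, -12, 18).
Using C_2: Π_1 has equation -15x - 12y + 18z = 3.
sin θ = |n·v| / (|n||v|) = |42| / (√693 · √12) = 0.46057.
θ ≈ 27.42°.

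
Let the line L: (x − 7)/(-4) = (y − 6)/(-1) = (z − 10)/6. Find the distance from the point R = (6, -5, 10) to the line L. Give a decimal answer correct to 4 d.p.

L has direction (-4, -1, 6) through (7, 6, 10).
Taking (7, 6, 10) on L with direction v = (-4, -1, 6): w = R − (7, 6, 10) = (-1, -11, 0), and w × v = (-66, 6, -43).
Distance = |w × v| / |v| = √6241 / √53 ≈ 10.8515.

10.8515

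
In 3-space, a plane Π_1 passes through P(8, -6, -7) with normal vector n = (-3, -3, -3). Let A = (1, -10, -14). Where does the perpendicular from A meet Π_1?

(7, -4, -8)

Π_1: n·r = n·P gives -3x - 3y - 3z = 15.
Foot = A − λn with λ = (n·A − d)/|n|² = (69 − 15)/27 = 2.
Foot = (1, -10, -14) − 2·(-3, -3, -3) = (7, -4, -8).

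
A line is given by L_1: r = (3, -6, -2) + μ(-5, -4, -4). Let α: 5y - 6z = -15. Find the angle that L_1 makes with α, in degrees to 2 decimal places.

sin θ = |n·v| / (|n||v|) = |4| / (√61 · √57) = 0.06784.
θ ≈ 3.89°.

3.89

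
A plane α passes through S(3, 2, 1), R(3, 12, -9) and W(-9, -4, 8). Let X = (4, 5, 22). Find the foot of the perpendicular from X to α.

(3, -7, 10)

SR = (0, 10, -10), SW = (-12, -6, 7); a normal to α is SR × SW = (10, 120, 120).
Using S: α has equation 10x + 120y + 120z = 390.
Foot = X − λn with λ = (n·X − d)/|n|² = (3280 − 390)/28900 = 1/10.
Foot = (4, 5, 22) − (1/10)·(10, 120, 120) = (3, -7, 10).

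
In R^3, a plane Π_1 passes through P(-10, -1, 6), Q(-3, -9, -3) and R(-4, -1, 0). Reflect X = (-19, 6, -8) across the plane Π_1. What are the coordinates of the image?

(5, 0, 16)

PQ = (7, -8, -9), PR = (6, 0, -6); a normal to Π_1 is PQ × PR = (48, -12, 48).
Using P: Π_1 has equation 48x - 12y + 48z = -180.
λ = (n·X − d)/|n|² = (-1368 − (-180))/4752 = -1/4.
Reflection = X − 2λn = (-19, 6, -8) − (-1/2)·(48, -12, 48) = (5, 0, 16).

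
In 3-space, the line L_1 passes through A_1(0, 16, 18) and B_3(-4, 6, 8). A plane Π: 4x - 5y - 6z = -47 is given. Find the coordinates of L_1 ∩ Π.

A direction vector for L_1 is B_3 − A_1 = (-4, -10, -10).
Substitute r = (0, 16, 18) + t(-4, -10, -10) into the plane: -188 + 94t = -47, so t = 3/2.
Intersection: (0, 16, 18) + (3/2)·(-4, -10, -10) = (-6, 1, 3).

(-6, 1, 3)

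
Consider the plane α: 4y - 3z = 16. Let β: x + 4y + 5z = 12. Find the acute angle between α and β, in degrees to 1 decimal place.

88.2

cos θ = |n₁·n₂| / (|n₁||n₂|) = |1| / (√25 · √42).
θ = arccos(0.03086) ≈ 88.2°.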